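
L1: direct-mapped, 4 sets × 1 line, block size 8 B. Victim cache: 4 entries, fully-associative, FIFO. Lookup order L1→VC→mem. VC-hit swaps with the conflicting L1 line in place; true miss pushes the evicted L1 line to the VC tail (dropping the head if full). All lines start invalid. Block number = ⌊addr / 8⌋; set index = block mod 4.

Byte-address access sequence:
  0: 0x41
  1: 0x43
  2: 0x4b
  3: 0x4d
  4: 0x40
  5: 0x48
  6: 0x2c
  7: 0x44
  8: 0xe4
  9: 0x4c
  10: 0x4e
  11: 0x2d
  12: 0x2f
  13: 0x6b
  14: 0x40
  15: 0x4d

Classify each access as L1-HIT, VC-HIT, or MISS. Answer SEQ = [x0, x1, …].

  [0] addr=0x41 blk=8 s=0: MISS | VC []
  [1] addr=0x43 blk=8 s=0: L1-HIT | VC []
  [2] addr=0x4b blk=9 s=1: MISS | VC []
  [3] addr=0x4d blk=9 s=1: L1-HIT | VC []
  [4] addr=0x40 blk=8 s=0: L1-HIT | VC []
  [5] addr=0x48 blk=9 s=1: L1-HIT | VC []
  [6] addr=0x2c blk=5 s=1: MISS | VC [9]
  [7] addr=0x44 blk=8 s=0: L1-HIT | VC [9]
  [8] addr=0xe4 blk=28 s=0: MISS | VC [9, 8]
  [9] addr=0x4c blk=9 s=1: VC-HIT | VC [5, 8]
  [10] addr=0x4e blk=9 s=1: L1-HIT | VC [5, 8]
  [11] addr=0x2d blk=5 s=1: VC-HIT | VC [9, 8]
  [12] addr=0x2f blk=5 s=1: L1-HIT | VC [9, 8]
  [13] addr=0x6b blk=13 s=1: MISS | VC [9, 8, 5]
  [14] addr=0x40 blk=8 s=0: VC-HIT | VC [9, 28, 5]
  [15] addr=0x4d blk=9 s=1: VC-HIT | VC [13, 28, 5]

SEQ = [MISS, L1-HIT, MISS, L1-HIT, L1-HIT, L1-HIT, MISS, L1-HIT, MISS, VC-HIT, L1-HIT, VC-HIT, L1-HIT, MISS, VC-HIT, VC-HIT]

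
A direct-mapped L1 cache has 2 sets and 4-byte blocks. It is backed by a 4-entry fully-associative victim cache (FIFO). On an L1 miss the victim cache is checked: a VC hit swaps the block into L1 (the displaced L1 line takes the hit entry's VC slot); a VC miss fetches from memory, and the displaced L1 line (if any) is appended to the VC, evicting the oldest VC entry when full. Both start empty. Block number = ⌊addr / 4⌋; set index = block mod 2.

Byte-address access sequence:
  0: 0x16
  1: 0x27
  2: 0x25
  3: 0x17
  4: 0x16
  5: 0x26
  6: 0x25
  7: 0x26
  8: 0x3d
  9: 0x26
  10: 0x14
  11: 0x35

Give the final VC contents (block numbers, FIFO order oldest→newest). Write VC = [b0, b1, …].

  [0] addr=0x16 blk=5 s=1: MISS | VC []
  [1] addr=0x27 blk=9 s=1: MISS | VC [5]
  [2] addr=0x25 blk=9 s=1: L1-HIT | VC [5]
  [3] addr=0x17 blk=5 s=1: VC-HIT | VC [9]
  [4] addr=0x16 blk=5 s=1: L1-HIT | VC [9]
  [5] addr=0x26 blk=9 s=1: VC-HIT | VC [5]
  [6] addr=0x25 blk=9 s=1: L1-HIT | VC [5]
  [7] addr=0x26 blk=9 s=1: L1-HIT | VC [5]
  [8] addr=0x3d blk=15 s=1: MISS | VC [5, 9]
  [9] addr=0x26 blk=9 s=1: VC-HIT | VC [5, 15]
  [10] addr=0x14 blk=5 s=1: VC-HIT | VC [9, 15]
  [11] addr=0x35 blk=13 s=1: MISS | VC [9, 15, 5]

VC = [9, 15, 5]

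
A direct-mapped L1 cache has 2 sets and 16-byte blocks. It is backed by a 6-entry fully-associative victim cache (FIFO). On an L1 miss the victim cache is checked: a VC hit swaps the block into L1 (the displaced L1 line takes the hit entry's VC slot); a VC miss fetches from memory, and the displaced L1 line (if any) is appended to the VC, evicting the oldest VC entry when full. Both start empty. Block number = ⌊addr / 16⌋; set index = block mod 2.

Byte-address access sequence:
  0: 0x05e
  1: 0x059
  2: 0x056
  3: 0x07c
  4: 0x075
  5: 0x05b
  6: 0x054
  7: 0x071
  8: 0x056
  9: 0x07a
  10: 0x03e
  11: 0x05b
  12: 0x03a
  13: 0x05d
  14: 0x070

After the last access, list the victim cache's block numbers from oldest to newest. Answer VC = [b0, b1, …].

0: 0x5e (blk 5, set 1) → MISS  vc=[]
1: 0x59 (blk 5, set 1) → L1-HIT  vc=[]
2: 0x56 (blk 5, set 1) → L1-HIT  vc=[]
3: 0x7c (blk 7, set 1) → MISS  vc=[5]
4: 0x75 (blk 7, set 1) → L1-HIT  vc=[5]
5: 0x5b (blk 5, set 1) → VC-HIT  vc=[7]
6: 0x54 (blk 5, set 1) → L1-HIT  vc=[7]
7: 0x71 (blk 7, set 1) → VC-HIT  vc=[5]
8: 0x56 (blk 5, set 1) → VC-HIT  vc=[7]
9: 0x7a (blk 7, set 1) → VC-HIT  vc=[5]
10: 0x3e (blk 3, set 1) → MISS  vc=[5, 7]
11: 0x5b (blk 5, set 1) → VC-HIT  vc=[3, 7]
12: 0x3a (blk 3, set 1) → VC-HIT  vc=[5, 7]
13: 0x5d (blk 5, set 1) → VC-HIT  vc=[3, 7]
14: 0x70 (blk 7, set 1) → VC-HIT  vc=[3, 5]

VC = [3, 5]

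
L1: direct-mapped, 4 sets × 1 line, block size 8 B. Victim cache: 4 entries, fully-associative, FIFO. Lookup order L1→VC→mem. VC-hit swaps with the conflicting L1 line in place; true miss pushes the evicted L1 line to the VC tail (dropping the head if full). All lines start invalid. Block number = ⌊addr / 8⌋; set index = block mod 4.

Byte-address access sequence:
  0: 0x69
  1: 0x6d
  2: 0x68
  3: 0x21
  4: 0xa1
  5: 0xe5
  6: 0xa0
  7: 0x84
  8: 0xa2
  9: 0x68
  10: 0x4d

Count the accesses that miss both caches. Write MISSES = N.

MISSES = 6

#0 0x69→b13/s1 MISS; vc=[]
#1 0x6d→b13/s1 L1-HIT; vc=[]
#2 0x68→b13/s1 L1-HIT; vc=[]
#3 0x21→b4/s0 MISS; vc=[]
#4 0xa1→b20/s0 MISS; vc=[4]
#5 0xe5→b28/s0 MISS; vc=[4,20]
#6 0xa0→b20/s0 VC-HIT; vc=[4,28]
#7 0x84→b16/s0 MISS; vc=[4,28,20]
#8 0xa2→b20/s0 VC-HIT; vc=[4,28,16]
#9 0x68→b13/s1 L1-HIT; vc=[4,28,16]
#10 0x4d→b9/s1 MISS; vc=[4,28,16,13]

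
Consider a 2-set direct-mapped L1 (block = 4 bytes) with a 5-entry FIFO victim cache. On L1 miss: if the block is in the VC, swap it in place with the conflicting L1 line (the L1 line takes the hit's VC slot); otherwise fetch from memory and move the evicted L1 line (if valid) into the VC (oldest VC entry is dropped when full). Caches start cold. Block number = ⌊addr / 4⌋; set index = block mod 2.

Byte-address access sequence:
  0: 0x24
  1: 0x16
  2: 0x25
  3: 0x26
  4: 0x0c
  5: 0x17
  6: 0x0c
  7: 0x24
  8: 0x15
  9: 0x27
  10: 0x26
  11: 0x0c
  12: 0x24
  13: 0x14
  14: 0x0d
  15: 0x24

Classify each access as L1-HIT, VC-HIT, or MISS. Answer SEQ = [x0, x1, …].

SEQ = [MISS, MISS, VC-HIT, L1-HIT, MISS, VC-HIT, VC-HIT, VC-HIT, VC-HIT, VC-HIT, L1-HIT, VC-HIT, VC-HIT, VC-HIT, VC-HIT, VC-HIT]

#0 0x24→b9/s1 MISS; vc=[]
#1 0x16→b5/s1 MISS; vc=[9]
#2 0x25→b9/s1 VC-HIT; vc=[5]
#3 0x26→b9/s1 L1-HIT; vc=[5]
#4 0xc→b3/s1 MISS; vc=[5,9]
#5 0x17→b5/s1 VC-HIT; vc=[3,9]
#6 0xc→b3/s1 VC-HIT; vc=[5,9]
#7 0x24→b9/s1 VC-HIT; vc=[5,3]
#8 0x15→b5/s1 VC-HIT; vc=[9,3]
#9 0x27→b9/s1 VC-HIT; vc=[5,3]
#10 0x26→b9/s1 L1-HIT; vc=[5,3]
#11 0xc→b3/s1 VC-HIT; vc=[5,9]
#12 0x24→b9/s1 VC-HIT; vc=[5,3]
#13 0x14→b5/s1 VC-HIT; vc=[9,3]
#14 0xd→b3/s1 VC-HIT; vc=[9,5]
#15 0x24→b9/s1 VC-HIT; vc=[3,5]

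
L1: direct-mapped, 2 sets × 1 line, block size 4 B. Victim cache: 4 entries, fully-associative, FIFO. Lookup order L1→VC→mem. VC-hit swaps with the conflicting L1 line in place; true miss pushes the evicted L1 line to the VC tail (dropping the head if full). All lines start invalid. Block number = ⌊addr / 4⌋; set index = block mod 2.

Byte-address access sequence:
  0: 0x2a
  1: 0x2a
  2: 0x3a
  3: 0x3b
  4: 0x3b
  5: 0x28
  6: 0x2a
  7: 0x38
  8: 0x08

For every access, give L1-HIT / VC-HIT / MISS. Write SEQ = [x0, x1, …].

0: 0x2a (blk 10, set 0) → MISS  vc=[]
1: 0x2a (blk 10, set 0) → L1-HIT  vc=[]
2: 0x3a (blk 14, set 0) → MISS  vc=[10]
3: 0x3b (blk 14, set 0) → L1-HIT  vc=[10]
4: 0x3b (blk 14, set 0) → L1-HIT  vc=[10]
5: 0x28 (blk 10, set 0) → VC-HIT  vc=[14]
6: 0x2a (blk 10, set 0) → L1-HIT  vc=[14]
7: 0x38 (blk 14, set 0) → VC-HIT  vc=[10]
8: 0x8 (blk 2, set 0) → MISS  vc=[10, 14]

SEQ = [MISS, L1-HIT, MISS, L1-HIT, L1-HIT, VC-HIT, L1-HIT, VC-HIT, MISS]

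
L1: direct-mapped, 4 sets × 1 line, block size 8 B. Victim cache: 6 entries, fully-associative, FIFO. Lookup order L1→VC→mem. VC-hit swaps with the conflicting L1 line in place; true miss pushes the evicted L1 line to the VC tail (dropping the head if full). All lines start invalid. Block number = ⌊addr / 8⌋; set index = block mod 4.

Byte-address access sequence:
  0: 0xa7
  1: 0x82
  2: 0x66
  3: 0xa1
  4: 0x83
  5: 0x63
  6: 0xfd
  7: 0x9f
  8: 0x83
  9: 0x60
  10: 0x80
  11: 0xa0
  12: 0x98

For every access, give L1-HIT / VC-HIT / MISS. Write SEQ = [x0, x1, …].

SEQ = [MISS, MISS, MISS, VC-HIT, VC-HIT, VC-HIT, MISS, MISS, VC-HIT, VC-HIT, VC-HIT, VC-HIT, L1-HIT]

  [0] addr=0xa7 blk=20 s=0: MISS | VC []
  [1] addr=0x82 blk=16 s=0: MISS | VC [20]
  [2] addr=0x66 blk=12 s=0: MISS | VC [20, 16]
  [3] addr=0xa1 blk=20 s=0: VC-HIT | VC [12, 16]
  [4] addr=0x83 blk=16 s=0: VC-HIT | VC [12, 20]
  [5] addr=0x63 blk=12 s=0: VC-HIT | VC [16, 20]
  [6] addr=0xfd blk=31 s=3: MISS | VC [16, 20]
  [7] addr=0x9f blk=19 s=3: MISS | VC [16, 20, 31]
  [8] addr=0x83 blk=16 s=0: VC-HIT | VC [12, 20, 31]
  [9] addr=0x60 blk=12 s=0: VC-HIT | VC [16, 20, 31]
  [10] addr=0x80 blk=16 s=0: VC-HIT | VC [12, 20, 31]
  [11] addr=0xa0 blk=20 s=0: VC-HIT | VC [12, 16, 31]
  [12] addr=0x98 blk=19 s=3: L1-HIT | VC [12, 16, 31]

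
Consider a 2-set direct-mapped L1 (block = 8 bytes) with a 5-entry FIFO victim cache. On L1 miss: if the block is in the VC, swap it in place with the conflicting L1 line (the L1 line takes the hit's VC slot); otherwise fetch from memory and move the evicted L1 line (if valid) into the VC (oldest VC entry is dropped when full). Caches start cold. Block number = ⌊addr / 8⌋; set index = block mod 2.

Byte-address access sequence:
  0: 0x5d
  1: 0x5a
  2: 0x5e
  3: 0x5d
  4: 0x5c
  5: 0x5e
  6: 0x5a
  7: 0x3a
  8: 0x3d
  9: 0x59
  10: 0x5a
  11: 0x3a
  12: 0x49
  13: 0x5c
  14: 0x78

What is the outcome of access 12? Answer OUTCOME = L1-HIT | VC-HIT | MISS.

0: 0x5d (blk 11, set 1) → MISS  vc=[]
1: 0x5a (blk 11, set 1) → L1-HIT  vc=[]
2: 0x5e (blk 11, set 1) → L1-HIT  vc=[]
3: 0x5d (blk 11, set 1) → L1-HIT  vc=[]
4: 0x5c (blk 11, set 1) → L1-HIT  vc=[]
5: 0x5e (blk 11, set 1) → L1-HIT  vc=[]
6: 0x5a (blk 11, set 1) → L1-HIT  vc=[]
7: 0x3a (blk 7, set 1) → MISS  vc=[11]
8: 0x3d (blk 7, set 1) → L1-HIT  vc=[11]
9: 0x59 (blk 11, set 1) → VC-HIT  vc=[7]
10: 0x5a (blk 11, set 1) → L1-HIT  vc=[7]
11: 0x3a (blk 7, set 1) → VC-HIT  vc=[11]
12: 0x49 (blk 9, set 1) → MISS  vc=[11, 7]
13: 0x5c (blk 11, set 1) → VC-HIT  vc=[9, 7]
14: 0x78 (blk 15, set 1) → MISS  vc=[9, 7, 11]

OUTCOME = MISS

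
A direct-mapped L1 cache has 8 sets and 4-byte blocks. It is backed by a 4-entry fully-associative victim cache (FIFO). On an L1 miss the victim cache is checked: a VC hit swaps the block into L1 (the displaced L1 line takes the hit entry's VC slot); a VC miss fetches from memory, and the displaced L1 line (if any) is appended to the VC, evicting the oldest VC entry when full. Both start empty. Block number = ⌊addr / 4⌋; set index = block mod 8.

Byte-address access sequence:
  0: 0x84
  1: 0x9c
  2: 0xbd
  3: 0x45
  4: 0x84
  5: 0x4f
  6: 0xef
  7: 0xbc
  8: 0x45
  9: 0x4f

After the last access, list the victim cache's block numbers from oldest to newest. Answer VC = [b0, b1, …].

#0 0x84→b33/s1 MISS; vc=[]
#1 0x9c→b39/s7 MISS; vc=[]
#2 0xbd→b47/s7 MISS; vc=[39]
#3 0x45→b17/s1 MISS; vc=[39,33]
#4 0x84→b33/s1 VC-HIT; vc=[39,17]
#5 0x4f→b19/s3 MISS; vc=[39,17]
#6 0xef→b59/s3 MISS; vc=[39,17,19]
#7 0xbc→b47/s7 L1-HIT; vc=[39,17,19]
#8 0x45→b17/s1 VC-HIT; vc=[39,33,19]
#9 0x4f→b19/s3 VC-HIT; vc=[39,33,59]

VC = [39, 33, 59]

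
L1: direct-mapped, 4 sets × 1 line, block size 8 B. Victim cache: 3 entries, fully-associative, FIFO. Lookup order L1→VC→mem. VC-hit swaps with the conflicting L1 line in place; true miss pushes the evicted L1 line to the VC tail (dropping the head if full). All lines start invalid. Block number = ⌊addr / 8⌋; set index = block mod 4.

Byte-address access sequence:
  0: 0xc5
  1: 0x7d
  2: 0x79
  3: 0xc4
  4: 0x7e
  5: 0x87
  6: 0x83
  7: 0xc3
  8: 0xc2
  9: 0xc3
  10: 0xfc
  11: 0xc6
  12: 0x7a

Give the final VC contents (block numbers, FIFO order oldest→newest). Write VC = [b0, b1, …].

0: 0xc5 (blk 24, set 0) → MISS  vc=[]
1: 0x7d (blk 15, set 3) → MISS  vc=[]
2: 0x79 (blk 15, set 3) → L1-HIT  vc=[]
3: 0xc4 (blk 24, set 0) → L1-HIT  vc=[]
4: 0x7e (blk 15, set 3) → L1-HIT  vc=[]
5: 0x87 (blk 16, set 0) → MISS  vc=[24]
6: 0x83 (blk 16, set 0) → L1-HIT  vc=[24]
7: 0xc3 (blk 24, set 0) → VC-HIT  vc=[16]
8: 0xc2 (blk 24, set 0) → L1-HIT  vc=[16]
9: 0xc3 (blk 24, set 0) → L1-HIT  vc=[16]
10: 0xfc (blk 31, set 3) → MISS  vc=[16, 15]
11: 0xc6 (blk 24, set 0) → L1-HIT  vc=[16, 15]
12: 0x7a (blk 15, set 3) → VC-HIT  vc=[16, 31]

VC = [16, 31]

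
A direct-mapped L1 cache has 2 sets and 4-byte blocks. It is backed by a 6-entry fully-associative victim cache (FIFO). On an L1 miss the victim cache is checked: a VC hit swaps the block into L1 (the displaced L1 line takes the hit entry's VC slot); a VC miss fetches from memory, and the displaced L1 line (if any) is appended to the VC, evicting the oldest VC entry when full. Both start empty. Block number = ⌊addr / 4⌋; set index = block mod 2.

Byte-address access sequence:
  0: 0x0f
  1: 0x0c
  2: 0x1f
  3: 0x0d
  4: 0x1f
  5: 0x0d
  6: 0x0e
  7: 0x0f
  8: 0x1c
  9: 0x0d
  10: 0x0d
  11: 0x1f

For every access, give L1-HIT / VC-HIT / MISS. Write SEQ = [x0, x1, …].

SEQ = [MISS, L1-HIT, MISS, VC-HIT, VC-HIT, VC-HIT, L1-HIT, L1-HIT, VC-HIT, VC-HIT, L1-HIT, VC-HIT]

  [0] addr=0xf blk=3 s=1: MISS | VC []
  [1] addr=0xc blk=3 s=1: L1-HIT | VC []
  [2] addr=0x1f blk=7 s=1: MISS | VC [3]
  [3] addr=0xd blk=3 s=1: VC-HIT | VC [7]
  [4] addr=0x1f blk=7 s=1: VC-HIT | VC [3]
  [5] addr=0xd blk=3 s=1: VC-HIT | VC [7]
  [6] addr=0xe blk=3 s=1: L1-HIT | VC [7]
  [7] addr=0xf blk=3 s=1: L1-HIT | VC [7]
  [8] addr=0x1c blk=7 s=1: VC-HIT | VC [3]
  [9] addr=0xd blk=3 s=1: VC-HIT | VC [7]
  [10] addr=0xd blk=3 s=1: L1-HIT | VC [7]
  [11] addr=0x1f blk=7 s=1: VC-HIT | VC [3]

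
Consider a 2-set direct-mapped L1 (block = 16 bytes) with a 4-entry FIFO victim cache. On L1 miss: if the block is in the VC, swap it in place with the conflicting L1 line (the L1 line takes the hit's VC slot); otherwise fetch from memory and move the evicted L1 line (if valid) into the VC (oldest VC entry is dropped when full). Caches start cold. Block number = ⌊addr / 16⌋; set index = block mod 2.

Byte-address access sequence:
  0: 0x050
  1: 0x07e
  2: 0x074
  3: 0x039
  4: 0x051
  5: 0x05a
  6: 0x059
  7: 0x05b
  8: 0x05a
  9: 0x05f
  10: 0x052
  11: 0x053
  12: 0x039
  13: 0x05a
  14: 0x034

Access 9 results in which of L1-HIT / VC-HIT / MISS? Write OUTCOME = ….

  [0] addr=0x50 blk=5 s=1: MISS | VC []
  [1] addr=0x7e blk=7 s=1: MISS | VC [5]
  [2] addr=0x74 blk=7 s=1: L1-HIT | VC [5]
  [3] addr=0x39 blk=3 s=1: MISS | VC [5, 7]
  [4] addr=0x51 blk=5 s=1: VC-HIT | VC [3, 7]
  [5] addr=0x5a blk=5 s=1: L1-HIT | VC [3, 7]
  [6] addr=0x59 blk=5 s=1: L1-HIT | VC [3, 7]
  [7] addr=0x5b blk=5 s=1: L1-HIT | VC [3, 7]
  [8] addr=0x5a blk=5 s=1: L1-HIT | VC [3, 7]
  [9] addr=0x5f blk=5 s=1: L1-HIT | VC [3, 7]
  [10] addr=0x52 blk=5 s=1: L1-HIT | VC [3, 7]
  [11] addr=0x53 blk=5 s=1: L1-HIT | VC [3, 7]
  [12] addr=0x39 blk=3 s=1: VC-HIT | VC [5, 7]
  [13] addr=0x5a blk=5 s=1: VC-HIT | VC [3, 7]
  [14] addr=0x34 blk=3 s=1: VC-HIT | VC [5, 7]

OUTCOME = L1-HIT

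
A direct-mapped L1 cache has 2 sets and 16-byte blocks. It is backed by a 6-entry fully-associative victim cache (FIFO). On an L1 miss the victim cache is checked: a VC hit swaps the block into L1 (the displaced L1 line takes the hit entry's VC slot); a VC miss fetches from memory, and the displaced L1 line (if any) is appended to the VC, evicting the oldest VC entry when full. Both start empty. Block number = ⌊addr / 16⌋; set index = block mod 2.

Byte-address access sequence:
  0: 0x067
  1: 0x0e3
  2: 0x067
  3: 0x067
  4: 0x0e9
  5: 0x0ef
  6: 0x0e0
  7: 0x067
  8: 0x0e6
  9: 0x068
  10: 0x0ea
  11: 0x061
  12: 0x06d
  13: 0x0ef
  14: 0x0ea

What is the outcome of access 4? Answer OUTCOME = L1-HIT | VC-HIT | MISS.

0: 0x67 (blk 6, set 0) → MISS  vc=[]
1: 0xe3 (blk 14, set 0) → MISS  vc=[6]
2: 0x67 (blk 6, set 0) → VC-HIT  vc=[14]
3: 0x67 (blk 6, set 0) → L1-HIT  vc=[14]
4: 0xe9 (blk 14, set 0) → VC-HIT  vc=[6]
5: 0xef (blk 14, set 0) → L1-HIT  vc=[6]
6: 0xe0 (blk 14, set 0) → L1-HIT  vc=[6]
7: 0x67 (blk 6, set 0) → VC-HIT  vc=[14]
8: 0xe6 (blk 14, set 0) → VC-HIT  vc=[6]
9: 0x68 (blk 6, set 0) → VC-HIT  vc=[14]
10: 0xea (blk 14, set 0) → VC-HIT  vc=[6]
11: 0x61 (blk 6, set 0) → VC-HIT  vc=[14]
12: 0x6d (blk 6, set 0) → L1-HIT  vc=[14]
13: 0xef (blk 14, set 0) → VC-HIT  vc=[6]
14: 0xea (blk 14, set 0) → L1-HIT  vc=[6]

OUTCOME = VC-HIT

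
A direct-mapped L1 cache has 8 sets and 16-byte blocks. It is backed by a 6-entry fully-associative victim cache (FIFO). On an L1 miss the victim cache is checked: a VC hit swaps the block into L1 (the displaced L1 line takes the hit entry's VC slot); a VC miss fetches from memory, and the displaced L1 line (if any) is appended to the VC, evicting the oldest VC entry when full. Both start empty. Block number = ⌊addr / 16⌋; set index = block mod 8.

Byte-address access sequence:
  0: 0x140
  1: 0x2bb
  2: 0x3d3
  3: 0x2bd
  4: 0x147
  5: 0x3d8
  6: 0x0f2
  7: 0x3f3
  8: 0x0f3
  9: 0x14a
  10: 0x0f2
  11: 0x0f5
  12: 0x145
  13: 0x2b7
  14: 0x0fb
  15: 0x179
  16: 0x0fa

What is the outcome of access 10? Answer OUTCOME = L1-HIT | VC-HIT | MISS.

  [0] addr=0x140 blk=20 s=4: MISS | VC []
  [1] addr=0x2bb blk=43 s=3: MISS | VC []
  [2] addr=0x3d3 blk=61 s=5: MISS | VC []
  [3] addr=0x2bd blk=43 s=3: L1-HIT | VC []
  [4] addr=0x147 blk=20 s=4: L1-HIT | VC []
  [5] addr=0x3d8 blk=61 s=5: L1-HIT | VC []
  [6] addr=0xf2 blk=15 s=7: MISS | VC []
  [7] addr=0x3f3 blk=63 s=7: MISS | VC [15]
  [8] addr=0xf3 blk=15 s=7: VC-HIT | VC [63]
  [9] addr=0x14a blk=20 s=4: L1-HIT | VC [63]
  [10] addr=0xf2 blk=15 s=7: L1-HIT | VC [63]
  [11] addr=0xf5 blk=15 s=7: L1-HIT | VC [63]
  [12] addr=0x145 blk=20 s=4: L1-HIT | VC [63]
  [13] addr=0x2b7 blk=43 s=3: L1-HIT | VC [63]
  [14] addr=0xfb blk=15 s=7: L1-HIT | VC [63]
  [15] addr=0x179 blk=23 s=7: MISS | VC [63, 15]
  [16] addr=0xfa blk=15 s=7: VC-HIT | VC [63, 23]

OUTCOME = L1-HIT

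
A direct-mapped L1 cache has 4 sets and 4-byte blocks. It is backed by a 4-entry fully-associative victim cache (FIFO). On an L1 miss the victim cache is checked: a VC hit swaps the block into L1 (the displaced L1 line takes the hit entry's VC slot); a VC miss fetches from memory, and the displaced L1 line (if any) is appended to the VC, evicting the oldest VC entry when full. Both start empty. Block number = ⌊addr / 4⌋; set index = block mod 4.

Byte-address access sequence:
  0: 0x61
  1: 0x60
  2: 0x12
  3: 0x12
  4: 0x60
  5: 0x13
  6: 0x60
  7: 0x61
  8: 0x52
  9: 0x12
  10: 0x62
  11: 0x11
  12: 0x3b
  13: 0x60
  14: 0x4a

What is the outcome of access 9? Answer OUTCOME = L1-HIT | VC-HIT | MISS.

OUTCOME = VC-HIT

0: 0x61 (blk 24, set 0) → MISS  vc=[]
1: 0x60 (blk 24, set 0) → L1-HIT  vc=[]
2: 0x12 (blk 4, set 0) → MISS  vc=[24]
3: 0x12 (blk 4, set 0) → L1-HIT  vc=[24]
4: 0x60 (blk 24, set 0) → VC-HIT  vc=[4]
5: 0x13 (blk 4, set 0) → VC-HIT  vc=[24]
6: 0x60 (blk 24, set 0) → VC-HIT  vc=[4]
7: 0x61 (blk 24, set 0) → L1-HIT  vc=[4]
8: 0x52 (blk 20, set 0) → MISS  vc=[4, 24]
9: 0x12 (blk 4, set 0) → VC-HIT  vc=[20, 24]
10: 0x62 (blk 24, set 0) → VC-HIT  vc=[20, 4]
11: 0x11 (blk 4, set 0) → VC-HIT  vc=[20, 24]
12: 0x3b (blk 14, set 2) → MISS  vc=[20, 24]
13: 0x60 (blk 24, set 0) → VC-HIT  vc=[20, 4]
14: 0x4a (blk 18, set 2) → MISS  vc=[20, 4, 14]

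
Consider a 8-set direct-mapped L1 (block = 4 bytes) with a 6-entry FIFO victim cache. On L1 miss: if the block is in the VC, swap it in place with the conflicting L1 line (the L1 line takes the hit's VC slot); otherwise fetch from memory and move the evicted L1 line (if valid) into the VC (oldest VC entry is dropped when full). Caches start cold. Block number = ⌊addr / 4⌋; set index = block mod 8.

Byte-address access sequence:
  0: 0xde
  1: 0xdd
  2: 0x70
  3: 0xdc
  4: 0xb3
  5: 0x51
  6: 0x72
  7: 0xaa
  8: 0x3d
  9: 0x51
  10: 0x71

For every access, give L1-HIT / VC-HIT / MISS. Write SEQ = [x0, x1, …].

SEQ = [MISS, L1-HIT, MISS, L1-HIT, MISS, MISS, VC-HIT, MISS, MISS, VC-HIT, VC-HIT]

  [0] addr=0xde blk=55 s=7: MISS | VC []
  [1] addr=0xdd blk=55 s=7: L1-HIT | VC []
  [2] addr=0x70 blk=28 s=4: MISS | VC []
  [3] addr=0xdc blk=55 s=7: L1-HIT | VC []
  [4] addr=0xb3 blk=44 s=4: MISS | VC [28]
  [5] addr=0x51 blk=20 s=4: MISS | VC [28, 44]
  [6] addr=0x72 blk=28 s=4: VC-HIT | VC [20, 44]
  [7] addr=0xaa blk=42 s=2: MISS | VC [20, 44]
  [8] addr=0x3d blk=15 s=7: MISS | VC [20, 44, 55]
  [9] addr=0x51 blk=20 s=4: VC-HIT | VC [28, 44, 55]
  [10] addr=0x71 blk=28 s=4: VC-HIT | VC [20, 44, 55]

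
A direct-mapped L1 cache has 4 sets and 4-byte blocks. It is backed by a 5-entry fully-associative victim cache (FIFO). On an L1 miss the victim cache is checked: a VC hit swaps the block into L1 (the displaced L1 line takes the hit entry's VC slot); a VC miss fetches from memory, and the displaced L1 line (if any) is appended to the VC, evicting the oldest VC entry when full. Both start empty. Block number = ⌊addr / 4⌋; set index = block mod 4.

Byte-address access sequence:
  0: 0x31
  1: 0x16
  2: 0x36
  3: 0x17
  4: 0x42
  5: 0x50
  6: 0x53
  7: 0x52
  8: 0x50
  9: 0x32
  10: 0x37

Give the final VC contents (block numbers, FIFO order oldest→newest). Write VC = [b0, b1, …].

VC = [5, 20, 16]

#0 0x31→b12/s0 MISS; vc=[]
#1 0x16→b5/s1 MISS; vc=[]
#2 0x36→b13/s1 MISS; vc=[5]
#3 0x17→b5/s1 VC-HIT; vc=[13]
#4 0x42→b16/s0 MISS; vc=[13,12]
#5 0x50→b20/s0 MISS; vc=[13,12,16]
#6 0x53→b20/s0 L1-HIT; vc=[13,12,16]
#7 0x52→b20/s0 L1-HIT; vc=[13,12,16]
#8 0x50→b20/s0 L1-HIT; vc=[13,12,16]
#9 0x32→b12/s0 VC-HIT; vc=[13,20,16]
#10 0x37→b13/s1 VC-HIT; vc=[5,20,16]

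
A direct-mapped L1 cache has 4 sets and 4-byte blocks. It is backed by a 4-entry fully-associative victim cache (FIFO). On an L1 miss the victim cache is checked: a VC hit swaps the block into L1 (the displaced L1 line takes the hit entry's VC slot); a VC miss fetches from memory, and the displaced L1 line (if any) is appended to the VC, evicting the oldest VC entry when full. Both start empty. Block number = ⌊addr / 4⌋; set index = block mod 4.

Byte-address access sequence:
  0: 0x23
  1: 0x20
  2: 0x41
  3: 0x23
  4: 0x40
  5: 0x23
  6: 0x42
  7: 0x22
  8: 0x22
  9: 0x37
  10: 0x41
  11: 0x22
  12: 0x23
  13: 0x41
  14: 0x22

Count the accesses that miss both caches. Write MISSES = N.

  [0] addr=0x23 blk=8 s=0: MISS | VC []
  [1] addr=0x20 blk=8 s=0: L1-HIT | VC []
  [2] addr=0x41 blk=16 s=0: MISS | VC [8]
  [3] addr=0x23 blk=8 s=0: VC-HIT | VC [16]
  [4] addr=0x40 blk=16 s=0: VC-HIT | VC [8]
  [5] addr=0x23 blk=8 s=0: VC-HIT | VC [16]
  [6] addr=0x42 blk=16 s=0: VC-HIT | VC [8]
  [7] addr=0x22 blk=8 s=0: VC-HIT | VC [16]
  [8] addr=0x22 blk=8 s=0: L1-HIT | VC [16]
  [9] addr=0x37 blk=13 s=1: MISS | VC [16]
  [10] addr=0x41 blk=16 s=0: VC-HIT | VC [8]
  [11] addr=0x22 blk=8 s=0: VC-HIT | VC [16]
  [12] addr=0x23 blk=8 s=0: L1-HIT | VC [16]
  [13] addr=0x41 blk=16 s=0: VC-HIT | VC [8]
  [14] addr=0x22 blk=8 s=0: VC-HIT | VC [16]

MISSES = 3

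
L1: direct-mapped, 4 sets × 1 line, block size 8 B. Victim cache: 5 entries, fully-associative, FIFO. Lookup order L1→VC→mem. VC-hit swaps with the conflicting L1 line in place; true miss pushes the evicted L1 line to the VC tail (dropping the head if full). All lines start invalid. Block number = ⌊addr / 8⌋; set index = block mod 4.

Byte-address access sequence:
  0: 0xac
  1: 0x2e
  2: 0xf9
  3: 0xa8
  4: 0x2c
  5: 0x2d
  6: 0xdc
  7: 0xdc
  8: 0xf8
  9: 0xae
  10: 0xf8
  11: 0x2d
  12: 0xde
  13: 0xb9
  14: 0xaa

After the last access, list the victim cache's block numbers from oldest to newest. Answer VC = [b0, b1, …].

VC = [5, 31, 27]

#0 0xac→b21/s1 MISS; vc=[]
#1 0x2e→b5/s1 MISS; vc=[21]
#2 0xf9→b31/s3 MISS; vc=[21]
#3 0xa8→b21/s1 VC-HIT; vc=[5]
#4 0x2c→b5/s1 VC-HIT; vc=[21]
#5 0x2d→b5/s1 L1-HIT; vc=[21]
#6 0xdc→b27/s3 MISS; vc=[21,31]
#7 0xdc→b27/s3 L1-HIT; vc=[21,31]
#8 0xf8→b31/s3 VC-HIT; vc=[21,27]
#9 0xae→b21/s1 VC-HIT; vc=[5,27]
#10 0xf8→b31/s3 L1-HIT; vc=[5,27]
#11 0x2d→b5/s1 VC-HIT; vc=[21,27]
#12 0xde→b27/s3 VC-HIT; vc=[21,31]
#13 0xb9→b23/s3 MISS; vc=[21,31,27]
#14 0xaa→b21/s1 VC-HIT; vc=[5,31,27]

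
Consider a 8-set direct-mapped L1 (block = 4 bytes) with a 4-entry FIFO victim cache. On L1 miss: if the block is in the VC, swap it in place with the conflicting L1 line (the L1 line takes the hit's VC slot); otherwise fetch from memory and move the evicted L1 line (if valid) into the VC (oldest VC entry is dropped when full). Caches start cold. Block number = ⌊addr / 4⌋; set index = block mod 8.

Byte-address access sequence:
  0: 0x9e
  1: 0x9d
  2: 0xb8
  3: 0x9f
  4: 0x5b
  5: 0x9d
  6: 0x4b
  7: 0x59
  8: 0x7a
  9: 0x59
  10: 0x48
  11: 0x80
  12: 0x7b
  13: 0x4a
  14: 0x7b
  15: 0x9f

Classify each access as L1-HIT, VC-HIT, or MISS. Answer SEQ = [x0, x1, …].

SEQ = [MISS, L1-HIT, MISS, L1-HIT, MISS, L1-HIT, MISS, L1-HIT, MISS, VC-HIT, L1-HIT, MISS, VC-HIT, L1-HIT, L1-HIT, L1-HIT]

0: 0x9e (blk 39, set 7) → MISS  vc=[]
1: 0x9d (blk 39, set 7) → L1-HIT  vc=[]
2: 0xb8 (blk 46, set 6) → MISS  vc=[]
3: 0x9f (blk 39, set 7) → L1-HIT  vc=[]
4: 0x5b (blk 22, set 6) → MISS  vc=[46]
5: 0x9d (blk 39, set 7) → L1-HIT  vc=[46]
6: 0x4b (blk 18, set 2) → MISS  vc=[46]
7: 0x59 (blk 22, set 6) → L1-HIT  vc=[46]
8: 0x7a (blk 30, set 6) → MISS  vc=[46, 22]
9: 0x59 (blk 22, set 6) → VC-HIT  vc=[46, 30]
10: 0x48 (blk 18, set 2) → L1-HIT  vc=[46, 30]
11: 0x80 (blk 32, set 0) → MISS  vc=[46, 30]
12: 0x7b (blk 30, set 6) → VC-HIT  vc=[46, 22]
13: 0x4a (blk 18, set 2) → L1-HIT  vc=[46, 22]
14: 0x7b (blk 30, set 6) → L1-HIT  vc=[46, 22]
15: 0x9f (blk 39, set 7) → L1-HIT  vc=[46, 22]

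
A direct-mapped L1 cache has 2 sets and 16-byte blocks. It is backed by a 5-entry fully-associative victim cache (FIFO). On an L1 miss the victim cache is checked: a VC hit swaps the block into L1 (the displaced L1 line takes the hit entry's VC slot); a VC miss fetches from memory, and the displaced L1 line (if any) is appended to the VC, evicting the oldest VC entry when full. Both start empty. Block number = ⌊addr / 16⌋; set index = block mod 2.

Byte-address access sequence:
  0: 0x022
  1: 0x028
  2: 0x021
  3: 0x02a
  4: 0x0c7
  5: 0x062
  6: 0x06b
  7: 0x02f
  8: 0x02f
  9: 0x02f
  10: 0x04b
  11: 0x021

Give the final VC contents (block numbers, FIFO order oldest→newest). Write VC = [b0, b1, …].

  [0] addr=0x22 blk=2 s=0: MISS | VC []
  [1] addr=0x28 blk=2 s=0: L1-HIT | VC []
  [2] addr=0x21 blk=2 s=0: L1-HIT | VC []
  [3] addr=0x2a blk=2 s=0: L1-HIT | VC []
  [4] addr=0xc7 blk=12 s=0: MISS | VC [2]
  [5] addr=0x62 blk=6 s=0: MISS | VC [2, 12]
  [6] addr=0x6b blk=6 s=0: L1-HIT | VC [2, 12]
  [7] addr=0x2f blk=2 s=0: VC-HIT | VC [6, 12]
  [8] addr=0x2f blk=2 s=0: L1-HIT | VC [6, 12]
  [9] addr=0x2f blk=2 s=0: L1-HIT | VC [6, 12]
  [10] addr=0x4b blk=4 s=0: MISS | VC [6, 12, 2]
  [11] addr=0x21 blk=2 s=0: VC-HIT | VC [6, 12, 4]

VC = [6, 12, 4]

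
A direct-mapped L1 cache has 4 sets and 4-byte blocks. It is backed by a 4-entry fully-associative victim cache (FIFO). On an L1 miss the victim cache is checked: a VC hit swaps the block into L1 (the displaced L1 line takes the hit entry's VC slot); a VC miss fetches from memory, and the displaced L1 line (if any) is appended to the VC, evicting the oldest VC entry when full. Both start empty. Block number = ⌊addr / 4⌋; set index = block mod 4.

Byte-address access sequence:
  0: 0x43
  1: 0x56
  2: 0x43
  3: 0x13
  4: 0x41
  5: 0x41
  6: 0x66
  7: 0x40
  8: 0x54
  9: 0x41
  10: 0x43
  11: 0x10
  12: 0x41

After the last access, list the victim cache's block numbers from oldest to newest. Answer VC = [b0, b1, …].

VC = [4, 25]

0: 0x43 (blk 16, set 0) → MISS  vc=[]
1: 0x56 (blk 21, set 1) → MISS  vc=[]
2: 0x43 (blk 16, set 0) → L1-HIT  vc=[]
3: 0x13 (blk 4, set 0) → MISS  vc=[16]
4: 0x41 (blk 16, set 0) → VC-HIT  vc=[4]
5: 0x41 (blk 16, set 0) → L1-HIT  vc=[4]
6: 0x66 (blk 25, set 1) → MISS  vc=[4, 21]
7: 0x40 (blk 16, set 0) → L1-HIT  vc=[4, 21]
8: 0x54 (blk 21, set 1) → VC-HIT  vc=[4, 25]
9: 0x41 (blk 16, set 0) → L1-HIT  vc=[4, 25]
10: 0x43 (blk 16, set 0) → L1-HIT  vc=[4, 25]
11: 0x10 (blk 4, set 0) → VC-HIT  vc=[16, 25]
12: 0x41 (blk 16, set 0) → VC-HIT  vc=[4, 25]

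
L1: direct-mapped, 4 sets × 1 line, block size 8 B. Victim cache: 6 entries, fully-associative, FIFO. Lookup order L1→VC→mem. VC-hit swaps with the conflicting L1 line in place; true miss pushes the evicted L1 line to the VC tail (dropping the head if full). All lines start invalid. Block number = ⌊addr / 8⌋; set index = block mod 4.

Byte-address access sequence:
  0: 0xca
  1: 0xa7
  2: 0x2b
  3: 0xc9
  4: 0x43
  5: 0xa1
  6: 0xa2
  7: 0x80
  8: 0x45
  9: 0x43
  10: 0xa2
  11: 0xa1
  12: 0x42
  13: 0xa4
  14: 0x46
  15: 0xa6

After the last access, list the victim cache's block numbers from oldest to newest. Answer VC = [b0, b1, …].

  [0] addr=0xca blk=25 s=1: MISS | VC []
  [1] addr=0xa7 blk=20 s=0: MISS | VC []
  [2] addr=0x2b blk=5 s=1: MISS | VC [25]
  [3] addr=0xc9 blk=25 s=1: VC-HIT | VC [5]
  [4] addr=0x43 blk=8 s=0: MISS | VC [5, 20]
  [5] addr=0xa1 blk=20 s=0: VC-HIT | VC [5, 8]
  [6] addr=0xa2 blk=20 s=0: L1-HIT | VC [5, 8]
  [7] addr=0x80 blk=16 s=0: MISS | VC [5, 8, 20]
  [8] addr=0x45 blk=8 s=0: VC-HIT | VC [5, 16, 20]
  [9] addr=0x43 blk=8 s=0: L1-HIT | VC [5, 16, 20]
  [10] addr=0xa2 blk=20 s=0: VC-HIT | VC [5, 16, 8]
  [11] addr=0xa1 blk=20 s=0: L1-HIT | VC [5, 16, 8]
  [12] addr=0x42 blk=8 s=0: VC-HIT | VC [5, 16, 20]
  [13] addr=0xa4 blk=20 s=0: VC-HIT | VC [5, 16, 8]
  [14] addr=0x46 blk=8 s=0: VC-HIT | VC [5, 16, 20]
  [15] addr=0xa6 blk=20 s=0: VC-HIT | VC [5, 16, 8]

VC = [5, 16, 8]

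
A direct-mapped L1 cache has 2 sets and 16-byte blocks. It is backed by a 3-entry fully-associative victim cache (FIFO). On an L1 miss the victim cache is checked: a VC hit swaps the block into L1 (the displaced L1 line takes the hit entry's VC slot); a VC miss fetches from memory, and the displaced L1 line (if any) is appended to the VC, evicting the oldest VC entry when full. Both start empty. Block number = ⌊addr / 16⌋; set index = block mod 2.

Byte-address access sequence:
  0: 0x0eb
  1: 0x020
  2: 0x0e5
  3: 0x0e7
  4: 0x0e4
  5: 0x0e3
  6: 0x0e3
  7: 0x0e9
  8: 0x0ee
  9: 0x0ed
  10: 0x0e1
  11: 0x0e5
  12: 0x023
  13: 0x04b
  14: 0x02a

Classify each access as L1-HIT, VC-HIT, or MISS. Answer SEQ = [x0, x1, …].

  [0] addr=0xeb blk=14 s=0: MISS | VC []
  [1] addr=0x20 blk=2 s=0: MISS | VC [14]
  [2] addr=0xe5 blk=14 s=0: VC-HIT | VC [2]
  [3] addr=0xe7 blk=14 s=0: L1-HIT | VC [2]
  [4] addr=0xe4 blk=14 s=0: L1-HIT | VC [2]
  [5] addr=0xe3 blk=14 s=0: L1-HIT | VC [2]
  [6] addr=0xe3 blk=14 s=0: L1-HIT | VC [2]
  [7] addr=0xe9 blk=14 s=0: L1-HIT | VC [2]
  [8] addr=0xee blk=14 s=0: L1-HIT | VC [2]
  [9] addr=0xed blk=14 s=0: L1-HIT | VC [2]
  [10] addr=0xe1 blk=14 s=0: L1-HIT | VC [2]
  [11] addr=0xe5 blk=14 s=0: L1-HIT | VC [2]
  [12] addr=0x23 blk=2 s=0: VC-HIT | VC [14]
  [13] addr=0x4b blk=4 s=0: MISS | VC [14, 2]
  [14] addr=0x2a blk=2 s=0: VC-HIT | VC [14, 4]

SEQ = [MISS, MISS, VC-HIT, L1-HIT, L1-HIT, L1-HIT, L1-HIT, L1-HIT, L1-HIT, L1-HIT, L1-HIT, L1-HIT, VC-HIT, MISS, VC-HIT]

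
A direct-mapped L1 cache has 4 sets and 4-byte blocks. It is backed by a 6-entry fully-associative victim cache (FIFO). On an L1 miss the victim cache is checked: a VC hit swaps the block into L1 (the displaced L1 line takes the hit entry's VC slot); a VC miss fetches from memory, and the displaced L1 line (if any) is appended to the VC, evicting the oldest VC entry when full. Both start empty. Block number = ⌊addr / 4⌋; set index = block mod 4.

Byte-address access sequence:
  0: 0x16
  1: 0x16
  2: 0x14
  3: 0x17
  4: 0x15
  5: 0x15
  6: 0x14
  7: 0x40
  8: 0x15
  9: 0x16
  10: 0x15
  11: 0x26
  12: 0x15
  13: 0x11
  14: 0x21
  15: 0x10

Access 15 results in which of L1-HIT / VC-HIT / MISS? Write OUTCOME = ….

#0 0x16→b5/s1 MISS; vc=[]
#1 0x16→b5/s1 L1-HIT; vc=[]
#2 0x14→b5/s1 L1-HIT; vc=[]
#3 0x17→b5/s1 L1-HIT; vc=[]
#4 0x15→b5/s1 L1-HIT; vc=[]
#5 0x15→b5/s1 L1-HIT; vc=[]
#6 0x14→b5/s1 L1-HIT; vc=[]
#7 0x40→b16/s0 MISS; vc=[]
#8 0x15→b5/s1 L1-HIT; vc=[]
#9 0x16→b5/s1 L1-HIT; vc=[]
#10 0x15→b5/s1 L1-HIT; vc=[]
#11 0x26→b9/s1 MISS; vc=[5]
#12 0x15→b5/s1 VC-HIT; vc=[9]
#13 0x11→b4/s0 MISS; vc=[9,16]
#14 0x21→b8/s0 MISS; vc=[9,16,4]
#15 0x10→b4/s0 VC-HIT; vc=[9,16,8]

OUTCOME = VC-HIT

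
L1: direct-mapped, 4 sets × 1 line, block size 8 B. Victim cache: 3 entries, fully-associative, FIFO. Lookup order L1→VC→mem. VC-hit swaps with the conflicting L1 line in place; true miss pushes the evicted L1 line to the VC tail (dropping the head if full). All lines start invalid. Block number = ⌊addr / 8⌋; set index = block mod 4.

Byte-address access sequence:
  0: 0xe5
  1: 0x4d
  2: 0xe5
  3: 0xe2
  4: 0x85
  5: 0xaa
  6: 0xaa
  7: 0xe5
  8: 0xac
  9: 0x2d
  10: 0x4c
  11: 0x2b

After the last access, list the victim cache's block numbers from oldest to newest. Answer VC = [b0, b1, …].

0: 0xe5 (blk 28, set 0) → MISS  vc=[]
1: 0x4d (blk 9, set 1) → MISS  vc=[]
2: 0xe5 (blk 28, set 0) → L1-HIT  vc=[]
3: 0xe2 (blk 28, set 0) → L1-HIT  vc=[]
4: 0x85 (blk 16, set 0) → MISS  vc=[28]
5: 0xaa (blk 21, set 1) → MISS  vc=[28, 9]
6: 0xaa (blk 21, set 1) → L1-HIT  vc=[28, 9]
7: 0xe5 (blk 28, set 0) → VC-HIT  vc=[16, 9]
8: 0xac (blk 21, set 1) → L1-HIT  vc=[16, 9]
9: 0x2d (blk 5, set 1) → MISS  vc=[16, 9, 21]
10: 0x4c (blk 9, set 1) → VC-HIT  vc=[16, 5, 21]
11: 0x2b (blk 5, set 1) → VC-HIT  vc=[16, 9, 21]

VC = [16, 9, 21]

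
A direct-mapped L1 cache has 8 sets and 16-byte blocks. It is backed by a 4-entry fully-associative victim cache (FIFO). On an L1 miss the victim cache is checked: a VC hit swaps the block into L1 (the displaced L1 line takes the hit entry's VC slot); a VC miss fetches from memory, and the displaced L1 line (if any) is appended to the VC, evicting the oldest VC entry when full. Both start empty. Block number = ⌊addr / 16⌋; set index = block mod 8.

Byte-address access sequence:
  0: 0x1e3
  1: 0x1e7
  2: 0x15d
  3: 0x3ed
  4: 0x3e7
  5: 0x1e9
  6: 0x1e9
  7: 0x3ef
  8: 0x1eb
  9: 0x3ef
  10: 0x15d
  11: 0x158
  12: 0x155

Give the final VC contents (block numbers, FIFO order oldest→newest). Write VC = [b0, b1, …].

VC = [30]

#0 0x1e3→b30/s6 MISS; vc=[]
#1 0x1e7→b30/s6 L1-HIT; vc=[]
#2 0x15d→b21/s5 MISS; vc=[]
#3 0x3ed→b62/s6 MISS; vc=[30]
#4 0x3e7→b62/s6 L1-HIT; vc=[30]
#5 0x1e9→b30/s6 VC-HIT; vc=[62]
#6 0x1e9→b30/s6 L1-HIT; vc=[62]
#7 0x3ef→b62/s6 VC-HIT; vc=[30]
#8 0x1eb→b30/s6 VC-HIT; vc=[62]
#9 0x3ef→b62/s6 VC-HIT; vc=[30]
#10 0x15d→b21/s5 L1-HIT; vc=[30]
#11 0x158→b21/s5 L1-HIT; vc=[30]
#12 0x155→b21/s5 L1-HIT; vc=[30]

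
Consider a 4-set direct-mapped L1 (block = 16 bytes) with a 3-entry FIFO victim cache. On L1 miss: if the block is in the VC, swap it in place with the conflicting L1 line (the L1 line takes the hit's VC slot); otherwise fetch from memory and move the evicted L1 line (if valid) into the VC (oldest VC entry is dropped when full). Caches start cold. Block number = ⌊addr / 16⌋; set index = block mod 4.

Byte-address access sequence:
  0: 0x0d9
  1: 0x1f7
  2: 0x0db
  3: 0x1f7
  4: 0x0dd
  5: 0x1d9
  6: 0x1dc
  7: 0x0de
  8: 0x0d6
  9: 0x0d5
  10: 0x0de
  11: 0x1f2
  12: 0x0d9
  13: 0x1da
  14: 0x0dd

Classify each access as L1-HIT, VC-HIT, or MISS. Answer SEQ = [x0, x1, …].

SEQ = [MISS, MISS, L1-HIT, L1-HIT, L1-HIT, MISS, L1-HIT, VC-HIT, L1-HIT, L1-HIT, L1-HIT, L1-HIT, L1-HIT, VC-HIT, VC-HIT]

0: 0xd9 (blk 13, set 1) → MISS  vc=[]
1: 0x1f7 (blk 31, set 3) → MISS  vc=[]
2: 0xdb (blk 13, set 1) → L1-HIT  vc=[]
3: 0x1f7 (blk 31, set 3) → L1-HIT  vc=[]
4: 0xdd (blk 13, set 1) → L1-HIT  vc=[]
5: 0x1d9 (blk 29, set 1) → MISS  vc=[13]
6: 0x1dc (blk 29, set 1) → L1-HIT  vc=[13]
7: 0xde (blk 13, set 1) → VC-HIT  vc=[29]
8: 0xd6 (blk 13, set 1) → L1-HIT  vc=[29]
9: 0xd5 (blk 13, set 1) → L1-HIT  vc=[29]
10: 0xde (blk 13, set 1) → L1-HIT  vc=[29]
11: 0x1f2 (blk 31, set 3) → L1-HIT  vc=[29]
12: 0xd9 (blk 13, set 1) → L1-HIT  vc=[29]
13: 0x1da (blk 29, set 1) → VC-HIT  vc=[13]
14: 0xdd (blk 13, set 1) → VC-HIT  vc=[29]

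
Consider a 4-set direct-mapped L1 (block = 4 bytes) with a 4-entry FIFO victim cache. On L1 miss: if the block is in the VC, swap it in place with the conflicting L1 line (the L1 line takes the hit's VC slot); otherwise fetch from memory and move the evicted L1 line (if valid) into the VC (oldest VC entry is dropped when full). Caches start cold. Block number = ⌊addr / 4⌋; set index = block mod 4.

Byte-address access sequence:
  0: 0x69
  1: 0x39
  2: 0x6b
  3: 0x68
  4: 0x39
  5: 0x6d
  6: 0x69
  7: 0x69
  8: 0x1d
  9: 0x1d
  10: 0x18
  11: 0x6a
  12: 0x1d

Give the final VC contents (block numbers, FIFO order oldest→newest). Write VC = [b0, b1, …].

VC = [14, 27, 6]

#0 0x69→b26/s2 MISS; vc=[]
#1 0x39→b14/s2 MISS; vc=[26]
#2 0x6b→b26/s2 VC-HIT; vc=[14]
#3 0x68→b26/s2 L1-HIT; vc=[14]
#4 0x39→b14/s2 VC-HIT; vc=[26]
#5 0x6d→b27/s3 MISS; vc=[26]
#6 0x69→b26/s2 VC-HIT; vc=[14]
#7 0x69→b26/s2 L1-HIT; vc=[14]
#8 0x1d→b7/s3 MISS; vc=[14,27]
#9 0x1d→b7/s3 L1-HIT; vc=[14,27]
#10 0x18→b6/s2 MISS; vc=[14,27,26]
#11 0x6a→b26/s2 VC-HIT; vc=[14,27,6]
#12 0x1d→b7/s3 L1-HIT; vc=[14,27,6]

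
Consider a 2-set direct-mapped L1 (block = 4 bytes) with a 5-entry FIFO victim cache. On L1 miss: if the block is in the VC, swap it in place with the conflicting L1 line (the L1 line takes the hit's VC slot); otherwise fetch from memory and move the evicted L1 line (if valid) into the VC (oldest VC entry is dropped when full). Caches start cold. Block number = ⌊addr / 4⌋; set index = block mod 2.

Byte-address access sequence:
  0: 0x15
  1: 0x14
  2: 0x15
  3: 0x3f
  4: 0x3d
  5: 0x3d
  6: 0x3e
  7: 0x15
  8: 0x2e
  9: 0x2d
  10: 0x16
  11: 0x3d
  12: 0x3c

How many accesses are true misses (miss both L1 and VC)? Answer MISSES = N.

#0 0x15→b5/s1 MISS; vc=[]
#1 0x14→b5/s1 L1-HIT; vc=[]
#2 0x15→b5/s1 L1-HIT; vc=[]
#3 0x3f→b15/s1 MISS; vc=[5]
#4 0x3d→b15/s1 L1-HIT; vc=[5]
#5 0x3d→b15/s1 L1-HIT; vc=[5]
#6 0x3e→b15/s1 L1-HIT; vc=[5]
#7 0x15→b5/s1 VC-HIT; vc=[15]
#8 0x2e→b11/s1 MISS; vc=[15,5]
#9 0x2d→b11/s1 L1-HIT; vc=[15,5]
#10 0x16→b5/s1 VC-HIT; vc=[15,11]
#11 0x3d→b15/s1 VC-HIT; vc=[5,11]
#12 0x3c→b15/s1 L1-HIT; vc=[5,11]

MISSES = 3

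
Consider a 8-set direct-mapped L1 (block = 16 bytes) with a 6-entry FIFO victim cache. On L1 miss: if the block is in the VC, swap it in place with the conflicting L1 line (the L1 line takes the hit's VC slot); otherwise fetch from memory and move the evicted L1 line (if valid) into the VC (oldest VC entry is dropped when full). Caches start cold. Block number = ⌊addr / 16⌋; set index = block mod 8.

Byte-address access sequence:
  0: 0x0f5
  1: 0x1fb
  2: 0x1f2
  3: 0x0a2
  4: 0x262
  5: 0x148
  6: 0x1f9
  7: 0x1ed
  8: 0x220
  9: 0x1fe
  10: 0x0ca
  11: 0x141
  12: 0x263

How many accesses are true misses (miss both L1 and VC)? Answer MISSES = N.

MISSES = 8

0: 0xf5 (blk 15, set 7) → MISS  vc=[]
1: 0x1fb (blk 31, set 7) → MISS  vc=[15]
2: 0x1f2 (blk 31, set 7) → L1-HIT  vc=[15]
3: 0xa2 (blk 10, set 2) → MISS  vc=[15]
4: 0x262 (blk 38, set 6) → MISS  vc=[15]
5: 0x148 (blk 20, set 4) → MISS  vc=[15]
6: 0x1f9 (blk 31, set 7) → L1-HIT  vc=[15]
7: 0x1ed (blk 30, set 6) → MISS  vc=[15, 38]
8: 0x220 (blk 34, set 2) → MISS  vc=[15, 38, 10]
9: 0x1fe (blk 31, set 7) → L1-HIT  vc=[15, 38, 10]
10: 0xca (blk 12, set 4) → MISS  vc=[15, 38, 10, 20]
11: 0x141 (blk 20, set 4) → VC-HIT  vc=[15, 38, 10, 12]
12: 0x263 (blk 38, set 6) → VC-HIT  vc=[15, 30, 10, 12]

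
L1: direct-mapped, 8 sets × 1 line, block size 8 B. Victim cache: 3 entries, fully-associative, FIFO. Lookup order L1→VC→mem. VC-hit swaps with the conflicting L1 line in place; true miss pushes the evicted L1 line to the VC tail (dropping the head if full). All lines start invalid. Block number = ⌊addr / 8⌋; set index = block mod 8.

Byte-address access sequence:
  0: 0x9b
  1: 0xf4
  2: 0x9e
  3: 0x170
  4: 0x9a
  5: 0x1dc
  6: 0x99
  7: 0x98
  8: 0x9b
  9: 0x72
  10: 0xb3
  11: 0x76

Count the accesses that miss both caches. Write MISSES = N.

MISSES = 6

  [0] addr=0x9b blk=19 s=3: MISS | VC []
  [1] addr=0xf4 blk=30 s=6: MISS | VC []
  [2] addr=0x9e blk=19 s=3: L1-HIT | VC []
  [3] addr=0x170 blk=46 s=6: MISS | VC [30]
  [4] addr=0x9a blk=19 s=3: L1-HIT | VC [30]
  [5] addr=0x1dc blk=59 s=3: MISS | VC [30, 19]
  [6] addr=0x99 blk=19 s=3: VC-HIT | VC [30, 59]
  [7] addr=0x98 blk=19 s=3: L1-HIT | VC [30, 59]
  [8] addr=0x9b blk=19 s=3: L1-HIT | VC [30, 59]
  [9] addr=0x72 blk=14 s=6: MISS | VC [30, 59, 46]
  [10] addr=0xb3 blk=22 s=6: MISS | VC [59, 46, 14]
  [11] addr=0x76 blk=14 s=6: VC-HIT | VC [59, 46, 22]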